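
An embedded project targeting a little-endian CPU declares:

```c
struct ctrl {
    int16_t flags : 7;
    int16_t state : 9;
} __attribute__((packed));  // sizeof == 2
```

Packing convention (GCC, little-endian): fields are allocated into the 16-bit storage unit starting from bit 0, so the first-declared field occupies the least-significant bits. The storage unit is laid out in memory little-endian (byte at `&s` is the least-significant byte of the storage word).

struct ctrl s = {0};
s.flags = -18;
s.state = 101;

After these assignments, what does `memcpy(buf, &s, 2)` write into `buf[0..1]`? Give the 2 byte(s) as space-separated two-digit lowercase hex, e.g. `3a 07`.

flags:7 = -18 → 0x6e << 0 → word 0x006e
state:9 = 101 → 0x65 << 7 → word 0x32ee
word = 0x32ee → little-endian bytes:
  [0]=0xee  [1]=0x32

ee 32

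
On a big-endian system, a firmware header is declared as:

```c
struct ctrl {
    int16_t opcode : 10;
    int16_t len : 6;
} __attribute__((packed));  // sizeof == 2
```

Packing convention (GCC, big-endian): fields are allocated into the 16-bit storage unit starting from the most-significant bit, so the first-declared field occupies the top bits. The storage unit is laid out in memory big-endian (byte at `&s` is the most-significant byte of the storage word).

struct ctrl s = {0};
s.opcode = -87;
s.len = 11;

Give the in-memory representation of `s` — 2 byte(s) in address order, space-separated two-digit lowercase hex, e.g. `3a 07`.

ea 4b

[6+:10] opcode=-87 & 0x3ff = 0x3a9; word=0xea40
[0+:6] len=11 & 0x3f = 0xb; word=0xea4b
word = 0xea4b → big-endian bytes:
  [0]=0xea  [1]=0x4b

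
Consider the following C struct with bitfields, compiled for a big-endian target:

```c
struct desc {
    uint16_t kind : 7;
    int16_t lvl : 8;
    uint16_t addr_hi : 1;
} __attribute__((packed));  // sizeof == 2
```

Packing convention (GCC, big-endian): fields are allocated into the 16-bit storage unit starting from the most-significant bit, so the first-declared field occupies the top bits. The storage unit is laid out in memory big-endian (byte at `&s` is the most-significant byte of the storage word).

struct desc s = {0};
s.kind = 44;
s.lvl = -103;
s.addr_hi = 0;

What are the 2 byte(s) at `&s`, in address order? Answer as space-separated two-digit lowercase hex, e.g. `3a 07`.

59 32

kind (7b) val=44 bits=0x2c at bit 9: 0x5800
lvl (8b) val=-103 bits=0x99 at bit 1: 0x5932
addr_hi (1b) val=0 bits=0x0 at bit 0: 0x5932
word = 0x5932 → big-endian bytes:
  [0]=0x59  [1]=0x32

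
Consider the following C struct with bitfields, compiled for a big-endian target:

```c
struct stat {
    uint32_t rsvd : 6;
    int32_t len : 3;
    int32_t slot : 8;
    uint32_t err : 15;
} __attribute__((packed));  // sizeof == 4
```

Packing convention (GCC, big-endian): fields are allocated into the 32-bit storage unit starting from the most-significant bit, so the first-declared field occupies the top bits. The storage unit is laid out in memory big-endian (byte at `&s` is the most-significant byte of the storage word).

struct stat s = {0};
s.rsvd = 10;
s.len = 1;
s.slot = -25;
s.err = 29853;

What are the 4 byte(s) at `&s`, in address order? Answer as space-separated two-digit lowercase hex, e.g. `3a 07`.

[26+:6] rsvd=10 & 0x3f = 0xa; word=0x28000000
[23+:3] len=1 & 0x7 = 0x1; word=0x28800000
[15+:8] slot=-25 & 0xff = 0xe7; word=0x28f38000
[0+:15] err=29853 & 0x7fff = 0x749d; word=0x28f3f49d
word = 0x28f3f49d → big-endian bytes:
  [0]=0x28  [1]=0xf3  [2]=0xf4  [3]=0x9d

28 f3 f4 9d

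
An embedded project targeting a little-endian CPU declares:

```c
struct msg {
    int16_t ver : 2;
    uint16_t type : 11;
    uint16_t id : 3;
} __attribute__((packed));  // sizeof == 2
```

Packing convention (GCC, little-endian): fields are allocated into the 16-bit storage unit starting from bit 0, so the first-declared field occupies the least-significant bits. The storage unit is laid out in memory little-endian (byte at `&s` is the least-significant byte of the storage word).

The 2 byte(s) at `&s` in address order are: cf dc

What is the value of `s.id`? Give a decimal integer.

6

[0]=0xcf [1]=0xdc (little-endian) → word 0xdccf
ver [0+:2] = (word>>0) & 0x3 = 3
type [2+:11] = (word>>2) & 0x7ff = 1843
id [13+:3] = (word>>13) & 0x7 = 6  ←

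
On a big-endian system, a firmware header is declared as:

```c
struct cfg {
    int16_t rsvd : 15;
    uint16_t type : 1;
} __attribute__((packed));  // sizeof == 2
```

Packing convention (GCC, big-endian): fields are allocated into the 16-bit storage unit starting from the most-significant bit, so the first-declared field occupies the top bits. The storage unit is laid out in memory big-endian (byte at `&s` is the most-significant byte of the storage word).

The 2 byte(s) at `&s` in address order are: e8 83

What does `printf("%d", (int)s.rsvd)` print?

[0]=0xe8 [1]=0x83 (big-endian) → word 0xe883
rsvd [1+:15] = (word>>1) & 0x7fff = 29761  ←
type [0+:1] = (word>>0) & 0x1 = 1
rsvd signed 15b, MSB=1: 29761 - 32768 = -3007

-3007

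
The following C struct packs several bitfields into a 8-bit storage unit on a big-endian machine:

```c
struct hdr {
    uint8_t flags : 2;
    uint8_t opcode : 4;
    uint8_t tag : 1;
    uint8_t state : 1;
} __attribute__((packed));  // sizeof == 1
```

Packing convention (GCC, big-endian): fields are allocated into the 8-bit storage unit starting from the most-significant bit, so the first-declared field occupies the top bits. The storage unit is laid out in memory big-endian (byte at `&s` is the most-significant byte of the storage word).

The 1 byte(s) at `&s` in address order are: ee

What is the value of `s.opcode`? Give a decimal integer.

11

[0]=0xee (big-endian) → word 0xee
flags:2 @ bit 6 → (0xee>>6)&0x3 = 0x3
opcode:4 @ bit 2 → (0xee>>2)&0xf = 0xb  ←
tag:1 @ bit 1 → (0xee>>1)&0x1 = 0x1
state:1 @ bit 0 → (0xee>>0)&0x1 = 0x0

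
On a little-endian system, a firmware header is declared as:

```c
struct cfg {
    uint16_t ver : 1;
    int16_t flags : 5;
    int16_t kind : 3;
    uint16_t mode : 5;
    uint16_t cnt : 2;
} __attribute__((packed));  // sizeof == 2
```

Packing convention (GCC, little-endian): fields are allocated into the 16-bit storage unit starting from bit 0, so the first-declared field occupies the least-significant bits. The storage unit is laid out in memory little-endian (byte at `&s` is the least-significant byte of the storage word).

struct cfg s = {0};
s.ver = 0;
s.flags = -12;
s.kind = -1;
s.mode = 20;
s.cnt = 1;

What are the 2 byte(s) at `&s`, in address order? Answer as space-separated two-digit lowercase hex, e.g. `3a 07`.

e8 69

ver (1b) val=0 bits=0x0 at bit 0: 0x0000
flags (5b) val=-12 bits=0x14 at bit 1: 0x0028
kind (3b) val=-1 bits=0x7 at bit 6: 0x01e8
mode (5b) val=20 bits=0x14 at bit 9: 0x29e8
cnt (2b) val=1 bits=0x1 at bit 14: 0x69e8
word = 0x69e8 → little-endian bytes:
  [0]=0xe8  [1]=0x69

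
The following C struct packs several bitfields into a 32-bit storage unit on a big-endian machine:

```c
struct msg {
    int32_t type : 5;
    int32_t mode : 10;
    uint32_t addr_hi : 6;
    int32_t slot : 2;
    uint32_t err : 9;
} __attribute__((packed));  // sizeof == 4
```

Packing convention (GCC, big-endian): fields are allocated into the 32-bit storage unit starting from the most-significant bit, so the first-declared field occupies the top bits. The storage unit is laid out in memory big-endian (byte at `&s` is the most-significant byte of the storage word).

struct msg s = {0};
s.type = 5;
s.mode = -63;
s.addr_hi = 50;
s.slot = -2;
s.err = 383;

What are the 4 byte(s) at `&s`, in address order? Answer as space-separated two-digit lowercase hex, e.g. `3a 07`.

type:5 = 5 → 0x5 << 27 → word 0x28000000
mode:10 = -63 → 0x3c1 << 17 → word 0x2f820000
addr_hi:6 = 50 → 0x32 << 11 → word 0x2f839000
slot:2 = -2 → 0x2 << 9 → word 0x2f839400
err:9 = 383 → 0x17f << 0 → word 0x2f83957f
word = 0x2f83957f → big-endian bytes:
  [0]=0x2f  [1]=0x83  [2]=0x95  [3]=0x7f

2f 83 95 7f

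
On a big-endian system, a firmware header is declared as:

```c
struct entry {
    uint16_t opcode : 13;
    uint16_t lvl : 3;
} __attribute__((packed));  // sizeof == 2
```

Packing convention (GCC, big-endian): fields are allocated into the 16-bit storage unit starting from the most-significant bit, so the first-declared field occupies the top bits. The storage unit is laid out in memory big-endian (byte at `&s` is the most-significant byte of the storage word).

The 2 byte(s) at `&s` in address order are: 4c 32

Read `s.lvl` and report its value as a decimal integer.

2

[0]=0x4c [1]=0x32 (big-endian) → word 0x4c32
opcode [3+:13] = (word>>3) & 0x1fff = 2438
lvl [0+:3] = (word>>0) & 0x7 = 2  ←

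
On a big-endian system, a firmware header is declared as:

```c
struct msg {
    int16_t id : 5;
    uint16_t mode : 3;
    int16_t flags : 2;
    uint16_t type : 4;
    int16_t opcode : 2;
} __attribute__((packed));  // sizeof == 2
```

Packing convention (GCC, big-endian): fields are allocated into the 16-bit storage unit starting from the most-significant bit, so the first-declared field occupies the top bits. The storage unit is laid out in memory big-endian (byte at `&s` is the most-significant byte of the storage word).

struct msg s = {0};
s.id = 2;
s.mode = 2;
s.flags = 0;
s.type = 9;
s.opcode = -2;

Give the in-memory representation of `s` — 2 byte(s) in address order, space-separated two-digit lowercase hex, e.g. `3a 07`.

id:5 = 2 → 0x2 << 11 → word 0x1000
mode:3 = 2 → 0x2 << 8 → word 0x1200
flags:2 = 0 → 0x0 << 6 → word 0x1200
type:4 = 9 → 0x9 << 2 → word 0x1224
opcode:2 = -2 → 0x2 << 0 → word 0x1226
word = 0x1226 → big-endian bytes:
  [0]=0x12  [1]=0x26

12 26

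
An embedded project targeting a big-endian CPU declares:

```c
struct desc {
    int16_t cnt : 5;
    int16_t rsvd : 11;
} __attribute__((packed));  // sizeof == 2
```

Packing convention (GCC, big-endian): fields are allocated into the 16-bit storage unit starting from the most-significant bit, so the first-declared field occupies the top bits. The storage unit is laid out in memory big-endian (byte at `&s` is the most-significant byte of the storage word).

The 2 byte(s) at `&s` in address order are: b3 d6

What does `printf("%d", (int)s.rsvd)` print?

[0]=0xb3 [1]=0xd6 (big-endian) → word 0xb3d6
cnt [11+:5] = (word>>11) & 0x1f = 22
rsvd [0+:11] = (word>>0) & 0x7ff = 982  ←
rsvd signed 11b, MSB=0: value = 982

982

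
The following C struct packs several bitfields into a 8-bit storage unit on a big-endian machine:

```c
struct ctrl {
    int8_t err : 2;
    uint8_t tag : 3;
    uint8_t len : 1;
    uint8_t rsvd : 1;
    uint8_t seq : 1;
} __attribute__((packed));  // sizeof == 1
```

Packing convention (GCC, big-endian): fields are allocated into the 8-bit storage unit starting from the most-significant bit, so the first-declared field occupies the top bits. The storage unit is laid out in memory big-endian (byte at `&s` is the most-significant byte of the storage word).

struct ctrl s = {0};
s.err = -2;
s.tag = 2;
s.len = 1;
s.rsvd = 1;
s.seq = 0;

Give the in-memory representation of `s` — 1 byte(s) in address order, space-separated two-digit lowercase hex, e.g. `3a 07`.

96

err:2 = -2 → 0x2 << 6 → word 0x80
tag:3 = 2 → 0x2 << 3 → word 0x90
len:1 = 1 → 0x1 << 2 → word 0x94
rsvd:1 = 1 → 0x1 << 1 → word 0x96
seq:1 = 0 → 0x0 << 0 → word 0x96
word = 0x96 → big-endian bytes:
  [0]=0x96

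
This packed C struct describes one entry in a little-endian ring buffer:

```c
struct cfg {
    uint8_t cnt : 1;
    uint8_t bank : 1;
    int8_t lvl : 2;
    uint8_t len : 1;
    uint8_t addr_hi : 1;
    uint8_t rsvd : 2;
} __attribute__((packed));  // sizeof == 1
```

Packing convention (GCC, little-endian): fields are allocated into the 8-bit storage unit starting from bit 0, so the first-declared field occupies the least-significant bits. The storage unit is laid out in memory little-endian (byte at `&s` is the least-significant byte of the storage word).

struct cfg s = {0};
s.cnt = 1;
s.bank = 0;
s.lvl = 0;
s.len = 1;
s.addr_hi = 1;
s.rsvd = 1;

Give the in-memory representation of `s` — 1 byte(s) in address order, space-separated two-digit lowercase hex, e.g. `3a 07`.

cnt (1b) val=1 bits=0x1 at bit 0: 0x01
bank (1b) val=0 bits=0x0 at bit 1: 0x01
lvl (2b) val=0 bits=0x0 at bit 2: 0x01
len (1b) val=1 bits=0x1 at bit 4: 0x11
addr_hi (1b) val=1 bits=0x1 at bit 5: 0x31
rsvd (2b) val=1 bits=0x1 at bit 6: 0x71
word = 0x71 → little-endian bytes:
  [0]=0x71

71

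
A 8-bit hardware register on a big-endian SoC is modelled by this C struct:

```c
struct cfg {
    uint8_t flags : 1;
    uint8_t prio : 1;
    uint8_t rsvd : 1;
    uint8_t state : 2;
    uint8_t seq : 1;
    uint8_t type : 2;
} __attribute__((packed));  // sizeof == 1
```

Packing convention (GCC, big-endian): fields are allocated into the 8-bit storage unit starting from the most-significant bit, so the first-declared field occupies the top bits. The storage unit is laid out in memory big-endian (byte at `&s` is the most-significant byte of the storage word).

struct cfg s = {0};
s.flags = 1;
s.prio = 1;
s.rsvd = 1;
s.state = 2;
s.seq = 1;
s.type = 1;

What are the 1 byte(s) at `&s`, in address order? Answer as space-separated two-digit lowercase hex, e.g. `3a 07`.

f5

[7+:1] flags=1 & 0x1 = 0x1; word=0x80
[6+:1] prio=1 & 0x1 = 0x1; word=0xc0
[5+:1] rsvd=1 & 0x1 = 0x1; word=0xe0
[3+:2] state=2 & 0x3 = 0x2; word=0xf0
[2+:1] seq=1 & 0x1 = 0x1; word=0xf4
[0+:2] type=1 & 0x3 = 0x1; word=0xf5
word = 0xf5 → big-endian bytes:
  [0]=0xf5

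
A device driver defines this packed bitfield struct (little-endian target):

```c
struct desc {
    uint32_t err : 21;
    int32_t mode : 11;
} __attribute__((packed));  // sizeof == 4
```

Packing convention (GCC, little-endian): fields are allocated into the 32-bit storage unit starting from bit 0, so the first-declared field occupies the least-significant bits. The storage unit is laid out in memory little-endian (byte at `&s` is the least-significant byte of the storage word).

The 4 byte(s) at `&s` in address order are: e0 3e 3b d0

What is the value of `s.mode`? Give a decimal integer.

[0]=0xe0 [1]=0x3e [2]=0x3b [3]=0xd0 (little-endian) → word 0xd03b3ee0
err [0+:21] = (word>>0) & 0x1fffff = 1785568
mode [21+:11] = (word>>21) & 0x7ff = 1665  ←
mode signed 11b, MSB=1: 1665 - 2048 = -383

-383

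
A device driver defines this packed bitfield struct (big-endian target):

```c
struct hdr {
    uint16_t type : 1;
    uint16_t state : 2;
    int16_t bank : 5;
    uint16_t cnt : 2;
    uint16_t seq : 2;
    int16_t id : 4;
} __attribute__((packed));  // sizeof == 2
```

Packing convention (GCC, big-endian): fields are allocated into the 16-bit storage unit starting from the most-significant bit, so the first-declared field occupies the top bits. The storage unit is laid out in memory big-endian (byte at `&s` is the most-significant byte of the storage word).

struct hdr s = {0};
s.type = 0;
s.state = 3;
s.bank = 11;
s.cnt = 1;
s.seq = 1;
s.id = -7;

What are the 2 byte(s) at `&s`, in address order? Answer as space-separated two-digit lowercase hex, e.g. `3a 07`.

[15+:1] type=0 & 0x1 = 0x0; word=0x0000
[13+:2] state=3 & 0x3 = 0x3; word=0x6000
[8+:5] bank=11 & 0x1f = 0xb; word=0x6b00
[6+:2] cnt=1 & 0x3 = 0x1; word=0x6b40
[4+:2] seq=1 & 0x3 = 0x1; word=0x6b50
[0+:4] id=-7 & 0xf = 0x9; word=0x6b59
word = 0x6b59 → big-endian bytes:
  [0]=0x6b  [1]=0x59

6b 59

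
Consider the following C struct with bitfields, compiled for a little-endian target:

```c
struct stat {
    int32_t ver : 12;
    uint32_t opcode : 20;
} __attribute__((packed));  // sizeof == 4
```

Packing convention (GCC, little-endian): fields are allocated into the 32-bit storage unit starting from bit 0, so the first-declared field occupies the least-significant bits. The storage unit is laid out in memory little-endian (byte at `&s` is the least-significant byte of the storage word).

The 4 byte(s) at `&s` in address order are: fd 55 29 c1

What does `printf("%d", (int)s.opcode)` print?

791189

[0]=0xfd [1]=0x55 [2]=0x29 [3]=0xc1 (little-endian) → word 0xc12955fd
ver:12 @ bit 0 → (0xc12955fd>>0)&0xfff = 0x5fd
opcode:20 @ bit 12 → (0xc12955fd>>12)&0xfffff = 0xc1295  ←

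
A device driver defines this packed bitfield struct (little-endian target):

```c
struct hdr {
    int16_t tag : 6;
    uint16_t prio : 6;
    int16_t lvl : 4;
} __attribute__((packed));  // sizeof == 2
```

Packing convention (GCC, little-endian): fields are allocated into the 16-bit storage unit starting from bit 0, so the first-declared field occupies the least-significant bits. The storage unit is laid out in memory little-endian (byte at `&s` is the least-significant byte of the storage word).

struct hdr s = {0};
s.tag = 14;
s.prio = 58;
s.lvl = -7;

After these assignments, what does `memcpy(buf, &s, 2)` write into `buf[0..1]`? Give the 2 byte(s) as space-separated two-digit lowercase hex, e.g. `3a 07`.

8e 9e

tag (6b) val=14 bits=0xe at bit 0: 0x000e
prio (6b) val=58 bits=0x3a at bit 6: 0x0e8e
lvl (4b) val=-7 bits=0x9 at bit 12: 0x9e8e
word = 0x9e8e → little-endian bytes:
  [0]=0x8e  [1]=0x9e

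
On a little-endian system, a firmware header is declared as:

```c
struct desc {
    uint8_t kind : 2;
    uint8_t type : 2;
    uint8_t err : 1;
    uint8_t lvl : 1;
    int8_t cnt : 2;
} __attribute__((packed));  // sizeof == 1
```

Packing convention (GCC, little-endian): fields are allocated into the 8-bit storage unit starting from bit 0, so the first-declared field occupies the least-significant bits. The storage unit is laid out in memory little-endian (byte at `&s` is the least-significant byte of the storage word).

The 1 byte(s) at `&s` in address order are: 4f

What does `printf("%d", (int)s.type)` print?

3

[0]=0x4f (little-endian) → word 0x4f
kind:2 @ bit 0 → (0x4f>>0)&0x3 = 0x3
type:2 @ bit 2 → (0x4f>>2)&0x3 = 0x3  ←
err:1 @ bit 4 → (0x4f>>4)&0x1 = 0x0
lvl:1 @ bit 5 → (0x4f>>5)&0x1 = 0x0
cnt:2 @ bit 6 → (0x4f>>6)&0x3 = 0x1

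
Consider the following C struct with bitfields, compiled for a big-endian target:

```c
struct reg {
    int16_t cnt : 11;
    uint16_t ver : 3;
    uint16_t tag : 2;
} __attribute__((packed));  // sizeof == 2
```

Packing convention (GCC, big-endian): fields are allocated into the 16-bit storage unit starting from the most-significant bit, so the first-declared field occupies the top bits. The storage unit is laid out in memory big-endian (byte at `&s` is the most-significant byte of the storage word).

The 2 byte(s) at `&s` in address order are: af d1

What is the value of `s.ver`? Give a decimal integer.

4

[0]=0xaf [1]=0xd1 (big-endian) → word 0xafd1
cnt [5+:11] = (word>>5) & 0x7ff = 1406
ver [2+:3] = (word>>2) & 0x7 = 4  ←
tag [0+:2] = (word>>0) & 0x3 = 1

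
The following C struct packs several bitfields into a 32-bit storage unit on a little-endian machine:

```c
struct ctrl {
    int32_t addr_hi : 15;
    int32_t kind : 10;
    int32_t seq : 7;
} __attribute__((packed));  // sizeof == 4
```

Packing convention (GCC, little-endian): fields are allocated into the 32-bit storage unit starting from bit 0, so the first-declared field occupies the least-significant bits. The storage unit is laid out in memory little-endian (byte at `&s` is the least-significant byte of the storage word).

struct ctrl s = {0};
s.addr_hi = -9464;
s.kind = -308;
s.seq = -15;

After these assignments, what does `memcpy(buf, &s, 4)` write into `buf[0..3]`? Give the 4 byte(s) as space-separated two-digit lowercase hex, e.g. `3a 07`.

08 5b 66 e3

[0+:15] addr_hi=-9464 & 0x7fff = 0x5b08; word=0x00005b08
[15+:10] kind=-308 & 0x3ff = 0x2cc; word=0x01665b08
[25+:7] seq=-15 & 0x7f = 0x71; word=0xe3665b08
word = 0xe3665b08 → little-endian bytes:
  [0]=0x08  [1]=0x5b  [2]=0x66  [3]=0xe3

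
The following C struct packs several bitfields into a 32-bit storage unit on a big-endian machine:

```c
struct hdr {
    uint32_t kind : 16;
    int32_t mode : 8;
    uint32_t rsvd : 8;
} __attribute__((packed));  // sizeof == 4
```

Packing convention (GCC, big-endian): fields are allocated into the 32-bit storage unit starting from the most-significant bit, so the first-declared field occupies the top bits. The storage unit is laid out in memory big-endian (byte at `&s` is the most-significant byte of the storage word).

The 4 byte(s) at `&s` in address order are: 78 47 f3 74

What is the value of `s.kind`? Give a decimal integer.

30791

[0]=0x78 [1]=0x47 [2]=0xf3 [3]=0x74 (big-endian) → word 0x7847f374
kind:16 @ bit 16 → (0x7847f374>>16)&0xffff = 0x7847  ←
mode:8 @ bit 8 → (0x7847f374>>8)&0xff = 0xf3
rsvd:8 @ bit 0 → (0x7847f374>>0)&0xff = 0x74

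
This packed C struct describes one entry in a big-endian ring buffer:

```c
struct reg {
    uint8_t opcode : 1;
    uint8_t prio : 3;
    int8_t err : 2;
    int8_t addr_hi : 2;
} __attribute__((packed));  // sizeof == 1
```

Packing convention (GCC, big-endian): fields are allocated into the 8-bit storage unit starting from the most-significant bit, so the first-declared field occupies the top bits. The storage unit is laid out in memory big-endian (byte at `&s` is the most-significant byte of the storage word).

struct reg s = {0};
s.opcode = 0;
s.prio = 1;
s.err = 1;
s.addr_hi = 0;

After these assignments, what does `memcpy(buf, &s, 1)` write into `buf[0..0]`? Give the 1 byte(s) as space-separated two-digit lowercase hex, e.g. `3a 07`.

14

opcode:1 = 0 → 0x0 << 7 → word 0x00
prio:3 = 1 → 0x1 << 4 → word 0x10
err:2 = 1 → 0x1 << 2 → word 0x14
addr_hi:2 = 0 → 0x0 << 0 → word 0x14
word = 0x14 → big-endian bytes:
  [0]=0x14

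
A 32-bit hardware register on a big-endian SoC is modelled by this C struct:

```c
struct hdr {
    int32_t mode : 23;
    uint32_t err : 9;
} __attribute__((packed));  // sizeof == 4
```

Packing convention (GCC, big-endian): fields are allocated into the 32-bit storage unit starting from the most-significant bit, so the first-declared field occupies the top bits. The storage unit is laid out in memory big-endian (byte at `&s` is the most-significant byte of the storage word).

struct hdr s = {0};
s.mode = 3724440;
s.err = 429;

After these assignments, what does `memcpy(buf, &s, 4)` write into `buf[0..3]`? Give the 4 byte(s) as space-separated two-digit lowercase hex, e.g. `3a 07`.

71 a9 31 ad

mode (23b) val=3724440 bits=0x38d498 at bit 9: 0x71a93000
err (9b) val=429 bits=0x1ad at bit 0: 0x71a931ad
word = 0x71a931ad → big-endian bytes:
  [0]=0x71  [1]=0xa9  [2]=0x31  [3]=0xad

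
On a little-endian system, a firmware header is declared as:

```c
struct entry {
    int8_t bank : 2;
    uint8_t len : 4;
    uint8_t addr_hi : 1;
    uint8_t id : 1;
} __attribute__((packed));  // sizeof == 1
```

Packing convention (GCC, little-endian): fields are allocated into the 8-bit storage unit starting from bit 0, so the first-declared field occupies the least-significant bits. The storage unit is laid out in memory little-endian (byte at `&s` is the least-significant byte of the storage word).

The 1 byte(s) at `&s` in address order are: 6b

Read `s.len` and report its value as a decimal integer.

10

[0]=0x6b (little-endian) → word 0x6b
bank [0+:2] = (word>>0) & 0x3 = 3
len [2+:4] = (word>>2) & 0xf = 10  ←
addr_hi [6+:1] = (word>>6) & 0x1 = 1
id [7+:1] = (word>>7) & 0x1 = 0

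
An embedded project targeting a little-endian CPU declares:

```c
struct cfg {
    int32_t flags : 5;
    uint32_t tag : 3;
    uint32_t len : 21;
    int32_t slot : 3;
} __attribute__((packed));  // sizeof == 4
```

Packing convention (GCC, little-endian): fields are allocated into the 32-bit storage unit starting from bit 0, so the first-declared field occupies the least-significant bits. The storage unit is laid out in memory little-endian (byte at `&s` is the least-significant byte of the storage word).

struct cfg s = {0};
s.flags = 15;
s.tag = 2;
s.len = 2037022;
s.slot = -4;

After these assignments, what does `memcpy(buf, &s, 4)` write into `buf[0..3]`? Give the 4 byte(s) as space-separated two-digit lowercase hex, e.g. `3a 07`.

flags:5 = 15 → 0xf << 0 → word 0x0000000f
tag:3 = 2 → 0x2 << 5 → word 0x0000004f
len:21 = 2037022 → 0x1f151e << 8 → word 0x1f151e4f
slot:3 = -4 → 0x4 << 29 → word 0x9f151e4f
word = 0x9f151e4f → little-endian bytes:
  [0]=0x4f  [1]=0x1e  [2]=0x15  [3]=0x9f

4f 1e 15 9f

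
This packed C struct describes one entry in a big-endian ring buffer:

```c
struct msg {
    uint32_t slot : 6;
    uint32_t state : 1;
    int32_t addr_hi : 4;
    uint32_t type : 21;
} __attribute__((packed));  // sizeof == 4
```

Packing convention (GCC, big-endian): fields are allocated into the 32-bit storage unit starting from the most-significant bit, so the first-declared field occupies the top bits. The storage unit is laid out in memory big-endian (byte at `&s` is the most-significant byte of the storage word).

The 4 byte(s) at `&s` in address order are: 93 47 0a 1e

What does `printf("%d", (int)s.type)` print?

[0]=0x93 [1]=0x47 [2]=0x0a [3]=0x1e (big-endian) → word 0x93470a1e
slot:6 @ bit 26 → (0x93470a1e>>26)&0x3f = 0x24
state:1 @ bit 25 → (0x93470a1e>>25)&0x1 = 0x1
addr_hi:4 @ bit 21 → (0x93470a1e>>21)&0xf = 0xa
type:21 @ bit 0 → (0x93470a1e>>0)&0x1fffff = 0x70a1e  ←

461342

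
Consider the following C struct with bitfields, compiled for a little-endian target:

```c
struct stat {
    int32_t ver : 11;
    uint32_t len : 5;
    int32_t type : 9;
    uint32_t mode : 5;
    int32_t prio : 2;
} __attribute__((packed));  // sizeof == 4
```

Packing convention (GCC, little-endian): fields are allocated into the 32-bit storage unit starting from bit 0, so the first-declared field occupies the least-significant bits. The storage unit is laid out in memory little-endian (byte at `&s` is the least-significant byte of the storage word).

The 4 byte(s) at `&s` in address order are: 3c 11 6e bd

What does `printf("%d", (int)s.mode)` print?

30

[0]=0x3c [1]=0x11 [2]=0x6e [3]=0xbd (little-endian) → word 0xbd6e113c
ver:11 @ bit 0 → (0xbd6e113c>>0)&0x7ff = 0x13c
len:5 @ bit 11 → (0xbd6e113c>>11)&0x1f = 0x2
type:9 @ bit 16 → (0xbd6e113c>>16)&0x1ff = 0x16e
mode:5 @ bit 25 → (0xbd6e113c>>25)&0x1f = 0x1e  ←
prio:2 @ bit 30 → (0xbd6e113c>>30)&0x3 = 0x2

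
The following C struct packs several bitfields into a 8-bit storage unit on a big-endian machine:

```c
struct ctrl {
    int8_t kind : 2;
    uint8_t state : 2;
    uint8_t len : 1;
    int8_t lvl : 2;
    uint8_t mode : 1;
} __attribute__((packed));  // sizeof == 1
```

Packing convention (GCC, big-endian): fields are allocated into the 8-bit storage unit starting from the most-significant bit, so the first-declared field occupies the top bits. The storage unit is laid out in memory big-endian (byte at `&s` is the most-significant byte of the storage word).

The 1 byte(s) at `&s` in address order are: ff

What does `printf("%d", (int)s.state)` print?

[0]=0xff (big-endian) → word 0xff
kind:2 @ bit 6 → (0xff>>6)&0x3 = 0x3
state:2 @ bit 4 → (0xff>>4)&0x3 = 0x3  ←
len:1 @ bit 3 → (0xff>>3)&0x1 = 0x1
lvl:2 @ bit 1 → (0xff>>1)&0x3 = 0x3
mode:1 @ bit 0 → (0xff>>0)&0x1 = 0x1

3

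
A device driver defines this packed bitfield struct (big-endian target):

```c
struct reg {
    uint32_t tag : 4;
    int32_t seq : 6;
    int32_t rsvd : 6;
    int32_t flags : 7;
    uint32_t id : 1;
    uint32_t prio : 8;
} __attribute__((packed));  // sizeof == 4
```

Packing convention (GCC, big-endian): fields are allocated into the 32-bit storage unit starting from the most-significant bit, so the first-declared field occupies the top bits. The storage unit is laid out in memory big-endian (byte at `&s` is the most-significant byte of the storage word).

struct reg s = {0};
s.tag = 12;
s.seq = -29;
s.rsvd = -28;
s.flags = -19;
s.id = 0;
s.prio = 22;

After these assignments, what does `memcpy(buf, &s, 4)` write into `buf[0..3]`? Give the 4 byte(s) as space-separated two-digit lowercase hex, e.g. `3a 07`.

tag:4 = 12 → 0xc << 28 → word 0xc0000000
seq:6 = -29 → 0x23 << 22 → word 0xc8c00000
rsvd:6 = -28 → 0x24 << 16 → word 0xc8e40000
flags:7 = -19 → 0x6d << 9 → word 0xc8e4da00
id:1 = 0 → 0x0 << 8 → word 0xc8e4da00
prio:8 = 22 → 0x16 << 0 → word 0xc8e4da16
word = 0xc8e4da16 → big-endian bytes:
  [0]=0xc8  [1]=0xe4  [2]=0xda  [3]=0x16

c8 e4 da 16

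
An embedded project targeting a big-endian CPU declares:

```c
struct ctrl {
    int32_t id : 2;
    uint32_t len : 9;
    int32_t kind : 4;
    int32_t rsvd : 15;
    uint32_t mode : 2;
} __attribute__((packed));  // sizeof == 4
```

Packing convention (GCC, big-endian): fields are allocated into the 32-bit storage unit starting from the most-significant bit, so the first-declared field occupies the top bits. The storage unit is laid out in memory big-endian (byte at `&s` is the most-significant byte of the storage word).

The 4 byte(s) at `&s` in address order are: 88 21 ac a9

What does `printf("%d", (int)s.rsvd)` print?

[0]=0x88 [1]=0x21 [2]=0xac [3]=0xa9 (big-endian) → word 0x8821aca9
id:2 @ bit 30 → (0x8821aca9>>30)&0x3 = 0x2
len:9 @ bit 21 → (0x8821aca9>>21)&0x1ff = 0x41
kind:4 @ bit 17 → (0x8821aca9>>17)&0xf = 0x0
rsvd:15 @ bit 2 → (0x8821aca9>>2)&0x7fff = 0x6b2a  ←
mode:2 @ bit 0 → (0x8821aca9>>0)&0x3 = 0x1
rsvd signed 15b, MSB=1: 27434 - 32768 = -5334

-5334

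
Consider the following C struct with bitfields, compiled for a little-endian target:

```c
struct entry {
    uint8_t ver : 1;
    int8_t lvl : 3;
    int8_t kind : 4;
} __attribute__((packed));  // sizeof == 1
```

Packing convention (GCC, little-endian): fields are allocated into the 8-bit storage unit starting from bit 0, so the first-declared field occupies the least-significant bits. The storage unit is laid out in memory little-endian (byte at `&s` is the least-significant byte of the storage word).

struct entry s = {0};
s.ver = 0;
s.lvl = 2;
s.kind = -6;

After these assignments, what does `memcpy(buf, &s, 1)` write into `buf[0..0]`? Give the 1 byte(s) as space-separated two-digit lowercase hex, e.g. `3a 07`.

ver:1 = 0 → 0x0 << 0 → word 0x00
lvl:3 = 2 → 0x2 << 1 → word 0x04
kind:4 = -6 → 0xa << 4 → word 0xa4
word = 0xa4 → little-endian bytes:
  [0]=0xa4

a4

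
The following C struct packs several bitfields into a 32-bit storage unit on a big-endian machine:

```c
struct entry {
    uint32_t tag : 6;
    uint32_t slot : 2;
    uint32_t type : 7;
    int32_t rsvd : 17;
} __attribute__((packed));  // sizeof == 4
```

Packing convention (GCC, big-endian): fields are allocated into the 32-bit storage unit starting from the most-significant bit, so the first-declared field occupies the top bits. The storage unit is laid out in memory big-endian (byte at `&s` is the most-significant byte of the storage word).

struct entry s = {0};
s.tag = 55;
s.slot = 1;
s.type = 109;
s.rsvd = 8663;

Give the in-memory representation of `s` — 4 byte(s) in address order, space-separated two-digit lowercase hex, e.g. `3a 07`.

dd da 21 d7

tag:6 = 55 → 0x37 << 26 → word 0xdc000000
slot:2 = 1 → 0x1 << 24 → word 0xdd000000
type:7 = 109 → 0x6d << 17 → word 0xddda0000
rsvd:17 = 8663 → 0x21d7 << 0 → word 0xddda21d7
word = 0xddda21d7 → big-endian bytes:
  [0]=0xdd  [1]=0xda  [2]=0x21  [3]=0xd7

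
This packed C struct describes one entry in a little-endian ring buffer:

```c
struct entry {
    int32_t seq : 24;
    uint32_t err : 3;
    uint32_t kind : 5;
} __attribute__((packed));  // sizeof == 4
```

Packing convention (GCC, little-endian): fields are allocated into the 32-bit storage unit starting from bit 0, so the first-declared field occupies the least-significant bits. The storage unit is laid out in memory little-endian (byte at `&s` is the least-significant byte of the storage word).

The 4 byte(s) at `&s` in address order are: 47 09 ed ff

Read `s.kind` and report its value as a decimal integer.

[0]=0x47 [1]=0x09 [2]=0xed [3]=0xff (little-endian) → word 0xffed0947
seq:24 @ bit 0 → (0xffed0947>>0)&0xffffff = 0xed0947
err:3 @ bit 24 → (0xffed0947>>24)&0x7 = 0x7
kind:5 @ bit 27 → (0xffed0947>>27)&0x1f = 0x1f  ←

31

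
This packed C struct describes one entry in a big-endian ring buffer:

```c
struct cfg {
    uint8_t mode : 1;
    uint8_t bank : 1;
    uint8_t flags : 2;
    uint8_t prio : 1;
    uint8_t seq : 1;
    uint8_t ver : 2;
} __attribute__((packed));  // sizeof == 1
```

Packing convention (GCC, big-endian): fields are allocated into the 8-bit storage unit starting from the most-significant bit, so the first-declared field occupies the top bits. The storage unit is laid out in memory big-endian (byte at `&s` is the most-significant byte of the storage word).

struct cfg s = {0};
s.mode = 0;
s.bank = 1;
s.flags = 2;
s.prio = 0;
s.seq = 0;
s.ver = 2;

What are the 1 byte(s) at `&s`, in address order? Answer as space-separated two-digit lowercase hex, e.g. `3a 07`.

62

mode:1 = 0 → 0x0 << 7 → word 0x00
bank:1 = 1 → 0x1 << 6 → word 0x40
flags:2 = 2 → 0x2 << 4 → word 0x60
prio:1 = 0 → 0x0 << 3 → word 0x60
seq:1 = 0 → 0x0 << 2 → word 0x60
ver:2 = 2 → 0x2 << 0 → word 0x62
word = 0x62 → big-endian bytes:
  [0]=0x62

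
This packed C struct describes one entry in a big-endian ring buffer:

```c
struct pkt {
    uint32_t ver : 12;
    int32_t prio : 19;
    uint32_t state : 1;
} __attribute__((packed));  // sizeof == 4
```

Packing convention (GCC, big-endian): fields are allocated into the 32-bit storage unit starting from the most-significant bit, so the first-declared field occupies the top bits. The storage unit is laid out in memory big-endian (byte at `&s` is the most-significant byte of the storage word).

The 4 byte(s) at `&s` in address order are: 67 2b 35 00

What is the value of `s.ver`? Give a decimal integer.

1650

[0]=0x67 [1]=0x2b [2]=0x35 [3]=0x00 (big-endian) → word 0x672b3500
ver:12 @ bit 20 → (0x672b3500>>20)&0xfff = 0x672  ←
prio:19 @ bit 1 → (0x672b3500>>1)&0x7ffff = 0x59a80
state:1 @ bit 0 → (0x672b3500>>0)&0x1 = 0x0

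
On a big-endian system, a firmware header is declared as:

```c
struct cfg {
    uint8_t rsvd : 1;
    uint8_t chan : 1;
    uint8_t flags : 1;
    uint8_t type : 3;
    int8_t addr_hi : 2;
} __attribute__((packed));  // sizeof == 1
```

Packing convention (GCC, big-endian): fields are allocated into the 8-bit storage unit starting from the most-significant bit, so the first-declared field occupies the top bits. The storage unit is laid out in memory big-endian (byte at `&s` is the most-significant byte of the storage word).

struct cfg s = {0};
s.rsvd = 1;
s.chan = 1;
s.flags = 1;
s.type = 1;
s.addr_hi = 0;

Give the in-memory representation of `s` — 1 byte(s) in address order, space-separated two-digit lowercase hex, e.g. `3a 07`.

e4

[7+:1] rsvd=1 & 0x1 = 0x1; word=0x80
[6+:1] chan=1 & 0x1 = 0x1; word=0xc0
[5+:1] flags=1 & 0x1 = 0x1; word=0xe0
[2+:3] type=1 & 0x7 = 0x1; word=0xe4
[0+:2] addr_hi=0 & 0x3 = 0x0; word=0xe4
word = 0xe4 → big-endian bytes:
  [0]=0xe4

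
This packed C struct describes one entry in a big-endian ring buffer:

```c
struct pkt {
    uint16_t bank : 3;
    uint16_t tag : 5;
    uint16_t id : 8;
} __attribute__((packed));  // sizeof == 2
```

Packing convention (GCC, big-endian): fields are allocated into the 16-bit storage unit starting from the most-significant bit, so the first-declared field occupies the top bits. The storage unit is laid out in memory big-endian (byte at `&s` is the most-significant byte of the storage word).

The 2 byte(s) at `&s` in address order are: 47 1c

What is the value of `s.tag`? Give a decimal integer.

[0]=0x47 [1]=0x1c (big-endian) → word 0x471c
bank:3 @ bit 13 → (0x471c>>13)&0x7 = 0x2
tag:5 @ bit 8 → (0x471c>>8)&0x1f = 0x7  ←
id:8 @ bit 0 → (0x471c>>0)&0xff = 0x1c

7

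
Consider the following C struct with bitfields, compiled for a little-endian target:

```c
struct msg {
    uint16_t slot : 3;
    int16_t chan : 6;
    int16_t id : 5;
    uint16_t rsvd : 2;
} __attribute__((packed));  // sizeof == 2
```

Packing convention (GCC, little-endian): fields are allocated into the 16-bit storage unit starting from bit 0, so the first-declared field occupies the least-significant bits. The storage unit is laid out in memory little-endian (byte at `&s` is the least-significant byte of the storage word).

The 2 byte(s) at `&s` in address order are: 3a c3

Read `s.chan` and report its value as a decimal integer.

[0]=0x3a [1]=0xc3 (little-endian) → word 0xc33a
slot [0+:3] = (word>>0) & 0x7 = 2
chan [3+:6] = (word>>3) & 0x3f = 39  ←
id [9+:5] = (word>>9) & 0x1f = 1
rsvd [14+:2] = (word>>14) & 0x3 = 3
chan signed 6b, MSB=1: 39 - 64 = -25

-25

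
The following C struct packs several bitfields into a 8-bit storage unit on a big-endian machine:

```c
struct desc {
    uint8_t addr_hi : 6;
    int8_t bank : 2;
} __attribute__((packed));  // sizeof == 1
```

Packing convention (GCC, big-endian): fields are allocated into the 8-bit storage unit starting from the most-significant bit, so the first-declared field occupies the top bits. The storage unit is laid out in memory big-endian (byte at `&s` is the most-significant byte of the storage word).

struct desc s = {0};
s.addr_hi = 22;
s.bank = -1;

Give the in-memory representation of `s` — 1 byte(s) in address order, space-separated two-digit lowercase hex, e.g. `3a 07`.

5b

addr_hi (6b) val=22 bits=0x16 at bit 2: 0x58
bank (2b) val=-1 bits=0x3 at bit 0: 0x5b
word = 0x5b → big-endian bytes:
  [0]=0x5b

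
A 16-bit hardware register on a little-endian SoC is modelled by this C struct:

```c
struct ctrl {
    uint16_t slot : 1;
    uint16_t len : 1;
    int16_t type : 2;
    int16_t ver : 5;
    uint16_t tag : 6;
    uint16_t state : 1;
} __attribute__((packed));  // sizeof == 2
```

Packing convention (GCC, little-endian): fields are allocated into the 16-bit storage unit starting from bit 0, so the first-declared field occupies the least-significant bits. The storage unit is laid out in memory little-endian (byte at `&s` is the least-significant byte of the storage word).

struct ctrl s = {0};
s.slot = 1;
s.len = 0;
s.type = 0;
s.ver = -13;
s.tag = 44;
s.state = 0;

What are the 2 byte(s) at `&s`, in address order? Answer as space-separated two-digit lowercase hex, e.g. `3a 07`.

31 59

slot (1b) val=1 bits=0x1 at bit 0: 0x0001
len (1b) val=0 bits=0x0 at bit 1: 0x0001
type (2b) val=0 bits=0x0 at bit 2: 0x0001
ver (5b) val=-13 bits=0x13 at bit 4: 0x0131
tag (6b) val=44 bits=0x2c at bit 9: 0x5931
state (1b) val=0 bits=0x0 at bit 15: 0x5931
word = 0x5931 → little-endian bytes:
  [0]=0x31  [1]=0x59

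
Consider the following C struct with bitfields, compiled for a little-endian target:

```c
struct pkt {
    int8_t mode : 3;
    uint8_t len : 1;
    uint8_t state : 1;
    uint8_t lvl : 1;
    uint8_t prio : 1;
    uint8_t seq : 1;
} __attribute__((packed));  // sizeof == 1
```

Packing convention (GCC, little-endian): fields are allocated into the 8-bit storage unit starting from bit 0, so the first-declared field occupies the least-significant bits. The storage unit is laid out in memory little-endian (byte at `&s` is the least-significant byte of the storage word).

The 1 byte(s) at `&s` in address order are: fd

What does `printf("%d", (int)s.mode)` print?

-3

[0]=0xfd (little-endian) → word 0xfd
mode [0+:3] = (word>>0) & 0x7 = 5  ←
len [3+:1] = (word>>3) & 0x1 = 1
state [4+:1] = (word>>4) & 0x1 = 1
lvl [5+:1] = (word>>5) & 0x1 = 1
prio [6+:1] = (word>>6) & 0x1 = 1
seq [7+:1] = (word>>7) & 0x1 = 1
mode signed 3b, MSB=1: 5 - 8 = -3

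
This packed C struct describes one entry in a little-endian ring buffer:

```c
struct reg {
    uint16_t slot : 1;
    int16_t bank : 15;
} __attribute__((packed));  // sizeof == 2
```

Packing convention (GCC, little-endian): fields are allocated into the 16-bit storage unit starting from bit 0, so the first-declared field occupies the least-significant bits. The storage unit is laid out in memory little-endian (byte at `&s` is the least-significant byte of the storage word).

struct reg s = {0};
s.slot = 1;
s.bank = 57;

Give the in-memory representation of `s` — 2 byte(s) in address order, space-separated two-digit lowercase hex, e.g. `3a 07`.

73 00

slot (1b) val=1 bits=0x1 at bit 0: 0x0001
bank (15b) val=57 bits=0x39 at bit 1: 0x0073
word = 0x0073 → little-endian bytes:
  [0]=0x73  [1]=0x00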